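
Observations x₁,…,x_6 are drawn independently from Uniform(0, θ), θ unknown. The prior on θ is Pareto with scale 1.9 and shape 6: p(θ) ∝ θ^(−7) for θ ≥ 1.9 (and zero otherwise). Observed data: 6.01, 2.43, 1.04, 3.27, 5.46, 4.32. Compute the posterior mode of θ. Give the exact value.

The Uniform(0, θ) likelihood is θ^(−n) for θ ≥ max(xᵢ), zero otherwise. Here max(xᵢ) = 6.01.
Posterior ∝ θ^(−7) · θ^(−6) = θ^(−13) on θ ≥ max(1.9, 6.01) = 6.01.
This density is strictly decreasing in θ, so the posterior mode lies at the lower boundary of the support.

θ̂_MAP = 6.01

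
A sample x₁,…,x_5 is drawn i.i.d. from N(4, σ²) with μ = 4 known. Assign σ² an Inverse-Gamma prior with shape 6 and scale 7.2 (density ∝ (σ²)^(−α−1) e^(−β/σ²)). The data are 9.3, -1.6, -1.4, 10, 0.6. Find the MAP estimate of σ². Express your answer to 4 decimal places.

σ̂²_MAP = 7.9247

Sum of squared deviations about the known mean: SS = (9.3−4)² + (-1.6−4)² + (-1.4−4)² + (10−4)² + (0.6−4)² = 136.17.
The Normal likelihood contributes (σ²)^(−n/2) exp(−SS/(2σ²)), so the posterior is Inverse-Gamma(α + n/2, β + SS/2) = Inverse-Gamma(8.5, 75.285).
The mode of Inverse-Gamma(a, b) is b/(a+1) = 75.285/9.5 ≈ 7.9247.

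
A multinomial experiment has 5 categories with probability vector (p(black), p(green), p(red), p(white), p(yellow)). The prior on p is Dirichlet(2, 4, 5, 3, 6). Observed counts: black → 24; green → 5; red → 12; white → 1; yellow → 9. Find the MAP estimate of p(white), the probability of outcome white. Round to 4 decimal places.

MAP estimate of p(white) = 0.0455

The posterior is Dirichlet(αᵢ + nᵢ) = Dirichlet(26, 9, 17, 4, 15).
For a Dirichlet(a₁,…,a_K) with all aᵢ > 1, the mode has j-th component (aⱼ − 1)/(Σaᵢ − K).
Here Σaᵢ = 71 and K = 5, so p(white) = (4 − 1)/(71 − 5) = 3/66 ≈ 0.0455.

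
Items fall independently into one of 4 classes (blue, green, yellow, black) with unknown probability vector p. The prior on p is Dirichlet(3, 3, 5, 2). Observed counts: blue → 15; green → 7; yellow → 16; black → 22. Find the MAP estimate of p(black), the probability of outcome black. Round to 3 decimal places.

MAP estimate of p(black) = 0.333

The posterior is Dirichlet(αᵢ + nᵢ) = Dirichlet(18, 10, 21, 24).
For a Dirichlet(a₁,…,a_K) with all aᵢ > 1, the mode has j-th component (aⱼ − 1)/(Σaᵢ − K).
Here Σaᵢ = 73 and K = 4, so p(black) = (24 − 1)/(73 − 4) = 23/69 ≈ 0.333.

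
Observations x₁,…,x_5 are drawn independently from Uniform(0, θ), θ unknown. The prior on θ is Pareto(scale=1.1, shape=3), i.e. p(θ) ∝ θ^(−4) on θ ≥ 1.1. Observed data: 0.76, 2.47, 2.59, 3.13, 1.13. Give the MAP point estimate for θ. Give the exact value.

θ̂_MAP = 3.13

The Uniform(0, θ) likelihood is θ^(−n) for θ ≥ max(xᵢ), zero otherwise. Here max(xᵢ) = 3.13.
Posterior ∝ θ^(−4) · θ^(−5) = θ^(−9) on θ ≥ max(1.1, 3.13) = 3.13.
This density is strictly decreasing in θ, so the posterior mode lies at the lower boundary of the support.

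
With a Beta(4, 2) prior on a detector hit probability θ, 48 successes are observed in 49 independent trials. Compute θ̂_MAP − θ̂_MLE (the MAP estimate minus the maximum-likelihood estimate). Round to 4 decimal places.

MAP − MLE = -0.0173

Posterior is Beta(52, 3); MAP = (52−1)/(55−2) = 51/53 ≈ 0.96226.
MLE ignores the prior: θ̂_MLE = k/n = 48/49 ≈ 0.97959.
Difference = 51/53 − 48/49 = -45/2597 ≈ -0.0173.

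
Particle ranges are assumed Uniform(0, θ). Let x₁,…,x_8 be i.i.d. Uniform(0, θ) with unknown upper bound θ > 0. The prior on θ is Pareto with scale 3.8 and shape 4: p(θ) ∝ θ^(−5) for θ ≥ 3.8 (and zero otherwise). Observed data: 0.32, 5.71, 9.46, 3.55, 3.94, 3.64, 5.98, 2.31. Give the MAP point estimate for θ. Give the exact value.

The Uniform(0, θ) likelihood is θ^(−n) for θ ≥ max(xᵢ), zero otherwise. Here max(xᵢ) = 9.46.
Posterior ∝ θ^(−5) · θ^(−8) = θ^(−13) on θ ≥ max(3.8, 9.46) = 9.46.
This density is strictly decreasing in θ, so the posterior mode lies at the lower boundary of the support.

θ̂_MAP = 9.46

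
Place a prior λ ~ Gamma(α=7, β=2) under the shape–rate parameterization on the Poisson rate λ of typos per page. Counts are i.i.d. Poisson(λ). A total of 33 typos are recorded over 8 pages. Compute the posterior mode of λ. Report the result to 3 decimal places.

Σxᵢ = 33, n = 8.
Posterior ∝ λ^6e^(−2λ) · λ^33e^(−8λ) = λ^39e^(−10λ), i.e. Gamma(shape=40, rate=10).
The mode of a Gamma(a, b) with a ≥ 1 (shape–rate) is (a−1)/b = 39/10 ≈ 3.900.

λ̂_MAP = 3.900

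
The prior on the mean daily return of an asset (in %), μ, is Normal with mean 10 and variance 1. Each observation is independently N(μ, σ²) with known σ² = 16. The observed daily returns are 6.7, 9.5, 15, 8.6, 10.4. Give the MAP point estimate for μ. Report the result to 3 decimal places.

μ̂_MAP = 10.010

n = 5; x̄ = (6.7 + 9.5 + 15 + 8.6 + 10.4)/5 = 50.2/5 = 10.04.
For a Normal prior and Normal likelihood with known variance, the posterior is Normal; its mode equals its mean, the precision-weighted average.
Prior precision 1/σ₀² = 1/1 = 1; data precision n/σ² = 5/16 = 0.3125.
μ̂ = (1·10 + 0.3125·10.04) / (1 + 0.3125) = 13.1375/1.3125 = 1051/105 ≈ 10.010.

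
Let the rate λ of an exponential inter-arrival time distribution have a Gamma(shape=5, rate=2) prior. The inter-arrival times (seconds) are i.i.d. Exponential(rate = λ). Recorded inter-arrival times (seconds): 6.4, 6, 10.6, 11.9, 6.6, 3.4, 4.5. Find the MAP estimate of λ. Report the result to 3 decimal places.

λ̂_MAP = 0.214

The Exponential(rate=λ) likelihood is ∝ λ^n e^(−λΣtᵢ). Here n = 7 and Σtᵢ = 6.4 + 6 + 10.6 + 11.9 + 6.6 + 3.4 + 4.5 = 49.4.
Posterior ∝ λ^4e^(−2λ) · λ^7e^(−49.4λ) = λ^11e^(−51.4λ), i.e. Gamma(12, 51.4).
Mode = (a−1)/b = 11/51.4 ≈ 0.214.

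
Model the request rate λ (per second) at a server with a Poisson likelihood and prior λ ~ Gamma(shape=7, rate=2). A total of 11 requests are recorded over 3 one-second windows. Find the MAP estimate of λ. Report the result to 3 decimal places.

λ̂_MAP = 3.400

Σxᵢ = 11, n = 3.
Posterior ∝ λ^6e^(−2λ) · λ^11e^(−3λ) = λ^17e^(−5λ), i.e. Gamma(shape=18, rate=5).
The mode of a Gamma(a, b) with a ≥ 1 (shape–rate) is (a−1)/b = 17/5 ≈ 3.400.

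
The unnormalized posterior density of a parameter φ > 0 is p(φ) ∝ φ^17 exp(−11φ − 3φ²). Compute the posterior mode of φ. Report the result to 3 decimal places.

ℓ'(φ) = 17/φ − 11 − 6φ. Setting this to zero and multiplying by φ: 6φ² + 11φ − 17 = 0.
φ = (−11 + √(11² + 4·6·17)) / (2·6) = (−11 + √529) / 12 = (−11 + 23)/12 = 1.
ℓ''(φ) = −17/φ² − 6 < 0, confirming a maximum.

φ̂_MAP = 1.000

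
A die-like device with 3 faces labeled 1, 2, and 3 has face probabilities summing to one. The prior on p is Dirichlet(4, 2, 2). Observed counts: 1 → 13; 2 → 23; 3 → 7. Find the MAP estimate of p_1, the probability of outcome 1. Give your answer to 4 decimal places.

MAP estimate: 0.3333

The posterior is Dirichlet(αᵢ + nᵢ) = Dirichlet(17, 25, 9).
For a Dirichlet(a₁,…,a_K) with all aᵢ > 1, the mode has j-th component (aⱼ − 1)/(Σaᵢ − K).
Here Σaᵢ = 51 and K = 3, so p_1 = (17 − 1)/(51 − 3) = 16/48 ≈ 0.3333.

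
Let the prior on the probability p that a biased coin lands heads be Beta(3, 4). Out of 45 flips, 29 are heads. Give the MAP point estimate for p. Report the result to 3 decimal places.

p̂_MAP = 0.620

Prior: Beta(3, 4).
Data: 29 successes in 45 trials. The binomial likelihood contributes p^29(1−p)^16, so the posterior is Beta(3+29, 4+16) = Beta(32, 20).
For Beta(a, b) with a, b > 1 the mode is (a−1)/(a+b−2) = 31/50 ≈ 0.620.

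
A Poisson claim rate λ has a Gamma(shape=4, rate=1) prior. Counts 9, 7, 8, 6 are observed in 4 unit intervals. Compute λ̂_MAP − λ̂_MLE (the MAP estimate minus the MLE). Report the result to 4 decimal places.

Σxᵢ = 30. Posterior is Gamma(34, 5); MAP = (34−1)/5 = 33/5 ≈ 6.60000.
MLE = x̄ = 30/4 ≈ 7.50000.
Difference = 33/5 − 30/4 = -9/10 ≈ -0.9000.

MAP − MLE = -0.9000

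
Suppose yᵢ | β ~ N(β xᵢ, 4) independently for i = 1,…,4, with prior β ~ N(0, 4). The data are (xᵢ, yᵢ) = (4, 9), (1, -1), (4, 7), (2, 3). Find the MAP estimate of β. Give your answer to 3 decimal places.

log p(β | y) = −Σ(yᵢ − βxᵢ)²/(2·4) − β²/(2·4) + const.
Setting the derivative to zero: Σxᵢ(yᵢ − βxᵢ)/4 − β/4 = 0, so β = Σxᵢyᵢ / (Σxᵢ² + σ²/τ²).
Σxᵢyᵢ = 4·9 + 1·(-1) + 4·7 + 2·3 = 69; Σxᵢ² = 37; σ²/τ² = 1.
β̂_MAP = 69 / (37 + 1) = 69/38 ≈ 1.816.

β̂_MAP = 1.816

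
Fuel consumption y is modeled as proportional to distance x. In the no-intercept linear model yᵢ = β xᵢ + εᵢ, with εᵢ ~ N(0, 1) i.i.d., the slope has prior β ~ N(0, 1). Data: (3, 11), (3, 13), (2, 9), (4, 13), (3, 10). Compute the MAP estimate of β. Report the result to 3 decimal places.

β̂_MAP = 3.583

log p(β | y) = −Σ(yᵢ − βxᵢ)²/(2·1) − β²/(2·1) + const.
Setting the derivative to zero: Σxᵢ(yᵢ − βxᵢ)/1 − β/1 = 0, so β = Σxᵢyᵢ / (Σxᵢ² + σ²/τ²).
Σxᵢyᵢ = 3·11 + 3·13 + 2·9 + 4·13 + 3·10 = 172; Σxᵢ² = 47; σ²/τ² = 1.
β̂_MAP = 172 / (47 + 1) = 172/48 ≈ 3.583.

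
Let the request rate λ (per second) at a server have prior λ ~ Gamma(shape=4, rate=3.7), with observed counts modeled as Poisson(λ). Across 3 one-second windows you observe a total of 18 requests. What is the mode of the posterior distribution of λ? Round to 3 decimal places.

Σxᵢ = 18, n = 3.
Posterior ∝ λ^3e^(−3.7λ) · λ^18e^(−3λ) = λ^21e^(−6.7λ), i.e. Gamma(shape=22, rate=6.7).
The mode of a Gamma(a, b) with a ≥ 1 (shape–rate) is (a−1)/b = 21/6.7 ≈ 3.134.

λ̂_MAP = 3.134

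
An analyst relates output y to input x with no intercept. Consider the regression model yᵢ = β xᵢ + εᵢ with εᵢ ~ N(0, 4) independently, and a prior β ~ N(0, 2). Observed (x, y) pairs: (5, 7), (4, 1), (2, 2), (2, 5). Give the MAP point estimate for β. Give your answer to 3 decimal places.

log p(β | y) = −Σ(yᵢ − βxᵢ)²/(2·4) − β²/(2·2) + const.
Setting the derivative to zero: Σxᵢ(yᵢ − βxᵢ)/4 − β/2 = 0, so β = Σxᵢyᵢ / (Σxᵢ² + σ²/τ²).
Σxᵢyᵢ = 5·7 + 4·1 + 2·2 + 2·5 = 53; Σxᵢ² = 49; σ²/τ² = 2.
β̂_MAP = 53 / (49 + 2) = 53/51 ≈ 1.039.

β̂_MAP = 1.039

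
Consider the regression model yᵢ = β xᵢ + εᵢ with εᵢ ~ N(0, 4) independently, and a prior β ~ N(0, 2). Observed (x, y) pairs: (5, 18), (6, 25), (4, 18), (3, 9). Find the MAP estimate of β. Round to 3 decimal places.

β̂_MAP = 3.852

log p(β | y) = −Σ(yᵢ − βxᵢ)²/(2·4) − β²/(2·2) + const.
Setting the derivative to zero: Σxᵢ(yᵢ − βxᵢ)/4 − β/2 = 0, so β = Σxᵢyᵢ / (Σxᵢ² + σ²/τ²).
Σxᵢyᵢ = 5·18 + 6·25 + 4·18 + 3·9 = 339; Σxᵢ² = 86; σ²/τ² = 2.
β̂_MAP = 339 / (86 + 2) = 339/88 ≈ 3.852.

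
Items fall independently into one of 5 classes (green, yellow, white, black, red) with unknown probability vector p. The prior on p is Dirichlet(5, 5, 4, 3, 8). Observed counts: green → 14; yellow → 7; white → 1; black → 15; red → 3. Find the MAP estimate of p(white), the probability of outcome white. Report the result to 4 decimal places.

The posterior is Dirichlet(αᵢ + nᵢ) = Dirichlet(19, 12, 5, 18, 11).
For a Dirichlet(a₁,…,a_K) with all aᵢ > 1, the mode has j-th component (aⱼ − 1)/(Σaᵢ − K).
Here Σaᵢ = 65 and K = 5, so p(white) = (5 − 1)/(65 − 5) = 4/60 ≈ 0.0667.

MAP estimate of p(white) = 0.0667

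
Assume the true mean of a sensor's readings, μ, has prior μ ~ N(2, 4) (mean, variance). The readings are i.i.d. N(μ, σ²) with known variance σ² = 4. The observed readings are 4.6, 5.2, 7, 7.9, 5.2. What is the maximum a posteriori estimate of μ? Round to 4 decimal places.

n = 5; x̄ = (4.6 + 5.2 + 7 + 7.9 + 5.2)/5 = 29.9/5 = 5.98.
For a Normal prior and Normal likelihood with known variance, the posterior is Normal; its mode equals its mean, the precision-weighted average.
Prior precision 1/σ₀² = 1/4 = 0.25; data precision n/σ² = 5/4 = 1.25.
μ̂ = (0.25·2 + 1.25·5.98) / (0.25 + 1.25) = 7.975/1.5 = 319/60 ≈ 5.3167.

μ̂_MAP = 5.3167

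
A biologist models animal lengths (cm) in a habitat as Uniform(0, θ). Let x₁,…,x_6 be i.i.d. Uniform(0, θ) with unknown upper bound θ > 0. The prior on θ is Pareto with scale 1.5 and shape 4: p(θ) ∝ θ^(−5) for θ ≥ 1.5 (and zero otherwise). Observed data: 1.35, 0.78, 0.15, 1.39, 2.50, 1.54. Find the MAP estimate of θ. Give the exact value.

θ̂_MAP = 2.50

The Uniform(0, θ) likelihood is θ^(−n) for θ ≥ max(xᵢ), zero otherwise. Here max(xᵢ) = 2.50.
Posterior ∝ θ^(−5) · θ^(−6) = θ^(−11) on θ ≥ max(1.5, 2.50) = 2.50.
This density is strictly decreasing in θ, so the posterior mode lies at the lower boundary of the support.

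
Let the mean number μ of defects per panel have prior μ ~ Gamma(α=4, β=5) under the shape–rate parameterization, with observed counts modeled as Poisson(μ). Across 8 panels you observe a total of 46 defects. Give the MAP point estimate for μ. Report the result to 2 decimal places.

Σxᵢ = 46, n = 8.
Posterior ∝ μ^3e^(−5μ) · μ^46e^(−8μ) = μ^49e^(−13μ), i.e. Gamma(shape=50, rate=13).
The mode of a Gamma(a, b) with a ≥ 1 (shape–rate) is (a−1)/b = 49/13 ≈ 3.77.

μ̂_MAP = 3.77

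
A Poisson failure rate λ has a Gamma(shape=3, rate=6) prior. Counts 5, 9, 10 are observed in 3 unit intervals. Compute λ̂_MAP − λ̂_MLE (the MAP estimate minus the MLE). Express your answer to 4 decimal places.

MAP − MLE = -5.1111

Σxᵢ = 24. Posterior is Gamma(27, 9); MAP = (27−1)/9 = 26/9 ≈ 2.88889.
MLE = x̄ = 24/3 ≈ 8.00000.
Difference = 26/9 − 24/3 = -46/9 ≈ -5.1111.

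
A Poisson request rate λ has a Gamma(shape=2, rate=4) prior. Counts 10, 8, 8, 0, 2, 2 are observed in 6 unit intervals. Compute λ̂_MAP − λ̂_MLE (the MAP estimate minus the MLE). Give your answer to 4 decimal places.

MAP − MLE = -1.9000

Σxᵢ = 30. Posterior is Gamma(32, 10); MAP = (32−1)/10 = 31/10 ≈ 3.10000.
MLE = x̄ = 30/6 ≈ 5.00000.
Difference = 31/10 − 30/6 = -19/10 ≈ -1.9000.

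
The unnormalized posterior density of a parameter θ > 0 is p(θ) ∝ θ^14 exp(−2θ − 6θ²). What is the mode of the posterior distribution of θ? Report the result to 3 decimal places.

θ̂_MAP = 1.000

ℓ'(θ) = 14/θ − 2 − 12θ. Setting this to zero and multiplying by θ: 12θ² + 2θ − 14 = 0.
θ = (−2 + √(2² + 4·12·14)) / (2·12) = (−2 + √676) / 24 = (−2 + 26)/24 = 1.
ℓ''(θ) = −14/θ² − 12 < 0, confirming a maximum.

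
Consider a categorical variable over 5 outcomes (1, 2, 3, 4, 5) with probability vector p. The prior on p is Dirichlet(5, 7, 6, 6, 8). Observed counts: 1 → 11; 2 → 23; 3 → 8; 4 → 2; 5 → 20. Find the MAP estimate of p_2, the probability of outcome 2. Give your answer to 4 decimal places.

The posterior is Dirichlet(αᵢ + nᵢ) = Dirichlet(16, 30, 14, 8, 28).
For a Dirichlet(a₁,…,a_K) with all aᵢ > 1, the mode has j-th component (aⱼ − 1)/(Σaᵢ − K).
Here Σaᵢ = 96 and K = 5, so p_2 = (30 − 1)/(96 − 5) = 29/91 ≈ 0.3187.

MAP estimate: 0.3187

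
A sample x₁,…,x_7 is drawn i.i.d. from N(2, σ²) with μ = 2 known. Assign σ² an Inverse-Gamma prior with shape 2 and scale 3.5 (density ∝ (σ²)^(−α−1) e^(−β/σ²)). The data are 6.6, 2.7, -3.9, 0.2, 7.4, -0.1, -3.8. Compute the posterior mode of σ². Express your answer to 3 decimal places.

σ̂²_MAP = 10.301

Sum of squared deviations about the known mean: SS = (6.6−2)² + (2.7−2)² + (-3.9−2)² + (0.2−2)² + (7.4−2)² + (-0.1−2)² + (-3.8−2)² = 126.91.
The Normal likelihood contributes (σ²)^(−n/2) exp(−SS/(2σ²)), so the posterior is Inverse-Gamma(α + n/2, β + SS/2) = Inverse-Gamma(5.5, 66.955).
The mode of Inverse-Gamma(a, b) is b/(a+1) = 66.955/6.5 ≈ 10.301.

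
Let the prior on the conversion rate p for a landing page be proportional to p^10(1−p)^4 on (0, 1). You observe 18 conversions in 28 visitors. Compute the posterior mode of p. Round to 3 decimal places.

The prior density ∝ p^10(1−p)^4 is the kernel of Beta(11, 5).
Data: 18 successes in 28 trials. The binomial likelihood contributes p^18(1−p)^10, so the posterior is Beta(11+18, 5+10) = Beta(29, 15).
For Beta(a, b) with a, b > 1 the mode is (a−1)/(a+b−2) = 28/42 ≈ 0.667.

p̂_MAP = 0.667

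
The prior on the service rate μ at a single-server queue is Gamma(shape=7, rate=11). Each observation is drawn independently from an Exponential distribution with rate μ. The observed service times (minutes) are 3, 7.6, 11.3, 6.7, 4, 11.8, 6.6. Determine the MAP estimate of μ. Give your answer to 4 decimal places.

The Exponential(rate=μ) likelihood is ∝ μ^n e^(−μΣtᵢ). Here n = 7 and Σtᵢ = 3 + 7.6 + 11.3 + 6.7 + 4 + 11.8 + 6.6 = 51.
Posterior ∝ μ^6e^(−11μ) · μ^7e^(−51μ) = μ^13e^(−62μ), i.e. Gamma(14, 62).
Mode = (a−1)/b = 13/62 ≈ 0.2097.

μ̂_MAP = 0.2097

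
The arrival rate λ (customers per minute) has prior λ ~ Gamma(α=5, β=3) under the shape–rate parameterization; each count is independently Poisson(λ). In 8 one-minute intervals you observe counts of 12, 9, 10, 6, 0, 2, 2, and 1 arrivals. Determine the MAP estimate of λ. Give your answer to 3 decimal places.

Σxᵢ = 12+9+10+6+0+2+2+1 = 42, with n = 8.
Posterior ∝ λ^4e^(−3λ) · λ^42e^(−8λ) = λ^46e^(−11λ), i.e. Gamma(shape=47, rate=11).
The mode of a Gamma(a, b) with a ≥ 1 (shape–rate) is (a−1)/b = 46/11 ≈ 4.182.

λ̂_MAP = 4.182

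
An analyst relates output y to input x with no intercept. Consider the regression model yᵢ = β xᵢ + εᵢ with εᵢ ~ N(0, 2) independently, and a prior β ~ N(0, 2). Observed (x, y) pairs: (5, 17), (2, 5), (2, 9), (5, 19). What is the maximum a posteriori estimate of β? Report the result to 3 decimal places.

β̂_MAP = 3.525

log p(β | y) = −Σ(yᵢ − βxᵢ)²/(2·2) − β²/(2·2) + const.
Setting the derivative to zero: Σxᵢ(yᵢ − βxᵢ)/2 − β/2 = 0, so β = Σxᵢyᵢ / (Σxᵢ² + σ²/τ²).
Σxᵢyᵢ = 5·17 + 2·5 + 2·9 + 5·19 = 208; Σxᵢ² = 58; σ²/τ² = 1.
β̂_MAP = 208 / (58 + 1) = 208/59 ≈ 3.525.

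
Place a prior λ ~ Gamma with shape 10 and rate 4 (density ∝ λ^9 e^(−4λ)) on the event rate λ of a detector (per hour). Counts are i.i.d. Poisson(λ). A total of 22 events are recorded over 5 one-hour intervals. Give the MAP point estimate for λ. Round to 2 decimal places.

λ̂_MAP = 3.44

Σxᵢ = 22, n = 5.
Posterior ∝ λ^9e^(−4λ) · λ^22e^(−5λ) = λ^31e^(−9λ), i.e. Gamma(shape=32, rate=9).
The mode of a Gamma(a, b) with a ≥ 1 (shape–rate) is (a−1)/b = 31/9 ≈ 3.44.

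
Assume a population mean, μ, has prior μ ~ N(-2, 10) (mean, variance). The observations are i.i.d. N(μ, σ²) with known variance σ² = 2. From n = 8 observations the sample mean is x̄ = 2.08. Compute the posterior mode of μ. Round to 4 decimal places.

μ̂_MAP = 1.9805

n = 8, x̄ = 2.08.
For a Normal prior and Normal likelihood with known variance, the posterior is Normal; its mode equals its mean, the precision-weighted average.
Prior precision 1/σ₀² = 1/10 = 0.1; data precision n/σ² = 8/2 = 4.
μ̂ = (0.1·(-2) + 4·2.08) / (0.1 + 4) = 8.12/4.1 = 406/205 ≈ 1.9805.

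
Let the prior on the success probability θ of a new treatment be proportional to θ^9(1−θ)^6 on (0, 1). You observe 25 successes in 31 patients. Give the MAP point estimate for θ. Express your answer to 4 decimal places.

The prior density ∝ θ^9(1−θ)^6 is the kernel of Beta(10, 7).
Data: 25 successes in 31 trials. The binomial likelihood contributes θ^25(1−θ)^6, so the posterior is Beta(10+25, 7+6) = Beta(35, 13).
For Beta(a, b) with a, b > 1 the mode is (a−1)/(a+b−2) = 34/46 ≈ 0.7391.

θ̂_MAP = 0.7391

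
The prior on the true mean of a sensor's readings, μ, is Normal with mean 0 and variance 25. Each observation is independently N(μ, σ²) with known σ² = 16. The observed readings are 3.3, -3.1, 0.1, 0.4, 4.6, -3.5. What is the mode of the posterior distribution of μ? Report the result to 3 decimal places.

n = 6; x̄ = (3.3 + (-3.1) + 0.1 + 0.4 + 4.6 + (-3.5))/6 = 1.8/6 = 0.3.
For a Normal prior and Normal likelihood with known variance, the posterior is Normal; its mode equals its mean, the precision-weighted average.
Prior precision 1/σ₀² = 1/25 = 0.04; data precision n/σ² = 6/16 = 0.375.
μ̂ = (0.04·0 + 0.375·0.3) / (0.04 + 0.375) = 0.1125/0.415 = 45/166 ≈ 0.271.

μ̂_MAP = 0.271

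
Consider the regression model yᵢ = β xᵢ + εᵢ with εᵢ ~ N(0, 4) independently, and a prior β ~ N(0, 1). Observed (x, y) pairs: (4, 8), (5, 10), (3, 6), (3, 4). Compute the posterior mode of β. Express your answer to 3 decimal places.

β̂_MAP = 1.778

log p(β | y) = −Σ(yᵢ − βxᵢ)²/(2·4) − β²/(2·1) + const.
Setting the derivative to zero: Σxᵢ(yᵢ − βxᵢ)/4 − β/1 = 0, so β = Σxᵢyᵢ / (Σxᵢ² + σ²/τ²).
Σxᵢyᵢ = 4·8 + 5·10 + 3·6 + 3·4 = 112; Σxᵢ² = 59; σ²/τ² = 4.
β̂_MAP = 112 / (59 + 4) = 112/63 ≈ 1.778.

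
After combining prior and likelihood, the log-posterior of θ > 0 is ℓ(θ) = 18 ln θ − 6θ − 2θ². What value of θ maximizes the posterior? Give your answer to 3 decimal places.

ℓ'(θ) = 18/θ − 6 − 4θ. Setting this to zero and multiplying by θ: 4θ² + 6θ − 18 = 0.
θ = (−6 + √(6² + 4·4·18)) / (2·4) = (−6 + √324) / 8 = (−6 + 18)/8 = 3/2.
ℓ''(θ) = −18/θ² − 4 < 0, confirming a maximum.

θ̂_MAP = 1.500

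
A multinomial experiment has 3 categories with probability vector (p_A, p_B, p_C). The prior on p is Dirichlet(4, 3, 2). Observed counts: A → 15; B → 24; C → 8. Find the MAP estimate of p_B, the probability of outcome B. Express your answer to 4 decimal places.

The posterior is Dirichlet(αᵢ + nᵢ) = Dirichlet(19, 27, 10).
For a Dirichlet(a₁,…,a_K) with all aᵢ > 1, the mode has j-th component (aⱼ − 1)/(Σaᵢ − K).
Here Σaᵢ = 56 and K = 3, so p_B = (27 − 1)/(56 − 3) = 26/53 ≈ 0.4906.

MAP estimate of p_B = 0.4906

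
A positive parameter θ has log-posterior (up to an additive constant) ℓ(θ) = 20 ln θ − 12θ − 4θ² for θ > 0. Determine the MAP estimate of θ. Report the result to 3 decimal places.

ℓ'(θ) = 20/θ − 12 − 8θ. Setting this to zero and multiplying by θ: 8θ² + 12θ − 20 = 0.
θ = (−12 + √(12² + 4·8·20)) / (2·8) = (−12 + √784) / 16 = (−12 + 28)/16 = 1.
ℓ''(θ) = −20/θ² − 8 < 0, confirming a maximum.

θ̂_MAP = 1.000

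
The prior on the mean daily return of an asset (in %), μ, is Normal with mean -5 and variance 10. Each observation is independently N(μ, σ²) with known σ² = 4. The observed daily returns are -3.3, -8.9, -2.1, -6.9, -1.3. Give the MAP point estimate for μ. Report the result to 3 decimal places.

μ̂_MAP = -4.537

n = 5; x̄ = ((-3.3) + (-8.9) + (-2.1) + (-6.9) + (-1.3))/5 = -22.5/5 = -4.5.
For a Normal prior and Normal likelihood with known variance, the posterior is Normal; its mode equals its mean, the precision-weighted average.
Prior precision 1/σ₀² = 1/10 = 0.1; data precision n/σ² = 5/4 = 1.25.
μ̂ = (0.1·(-5) + 1.25·(-4.5)) / (0.1 + 1.25) = (-6.125)/1.35 = -245/54 ≈ -4.537.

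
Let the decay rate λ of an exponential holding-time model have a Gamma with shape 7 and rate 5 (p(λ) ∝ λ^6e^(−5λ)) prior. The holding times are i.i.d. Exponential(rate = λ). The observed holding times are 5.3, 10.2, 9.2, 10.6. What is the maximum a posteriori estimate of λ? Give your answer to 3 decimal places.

The Exponential(rate=λ) likelihood is ∝ λ^n e^(−λΣtᵢ). Here n = 4 and Σtᵢ = 5.3 + 10.2 + 9.2 + 10.6 = 35.3.
Posterior ∝ λ^6e^(−5λ) · λ^4e^(−35.3λ) = λ^10e^(−40.3λ), i.e. Gamma(11, 40.3).
Mode = (a−1)/b = 10/40.3 ≈ 0.248.

λ̂_MAP = 0.248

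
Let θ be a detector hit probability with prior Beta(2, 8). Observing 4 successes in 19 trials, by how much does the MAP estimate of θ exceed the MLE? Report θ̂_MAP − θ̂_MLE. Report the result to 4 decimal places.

Posterior is Beta(6, 23); MAP = (6−1)/(29−2) = 5/27 ≈ 0.18519.
MLE ignores the prior: θ̂_MLE = k/n = 4/19 ≈ 0.21053.
Difference = 5/27 − 4/19 = -13/513 ≈ -0.0253.

MAP − MLE = -0.0253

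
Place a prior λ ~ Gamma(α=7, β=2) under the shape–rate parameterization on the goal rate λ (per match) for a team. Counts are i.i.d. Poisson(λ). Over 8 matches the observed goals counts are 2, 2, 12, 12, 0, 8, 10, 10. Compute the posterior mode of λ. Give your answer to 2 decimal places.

Σxᵢ = 2+2+12+12+0+8+10+10 = 56, with n = 8.
Posterior ∝ λ^6e^(−2λ) · λ^56e^(−8λ) = λ^62e^(−10λ), i.e. Gamma(shape=63, rate=10).
The mode of a Gamma(a, b) with a ≥ 1 (shape–rate) is (a−1)/b = 62/10 ≈ 6.20.

λ̂_MAP = 6.20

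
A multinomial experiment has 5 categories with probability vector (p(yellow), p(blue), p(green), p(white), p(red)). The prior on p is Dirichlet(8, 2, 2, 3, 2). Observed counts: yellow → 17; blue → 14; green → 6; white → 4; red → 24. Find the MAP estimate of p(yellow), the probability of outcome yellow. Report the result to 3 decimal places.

The posterior is Dirichlet(αᵢ + nᵢ) = Dirichlet(25, 16, 8, 7, 26).
For a Dirichlet(a₁,…,a_K) with all aᵢ > 1, the mode has j-th component (aⱼ − 1)/(Σaᵢ − K).
Here Σaᵢ = 82 and K = 5, so p(yellow) = (25 − 1)/(82 − 5) = 24/77 ≈ 0.312.

MAP estimate of p(yellow) = 0.312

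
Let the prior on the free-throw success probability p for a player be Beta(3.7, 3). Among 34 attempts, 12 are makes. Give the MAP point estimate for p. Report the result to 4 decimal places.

Prior: Beta(3.7, 3).
Data: 12 successes in 34 trials. The binomial likelihood contributes p^12(1−p)^22, so the posterior is Beta(3.7+12, 3+22) = Beta(15.7, 25).
For Beta(a, b) with a, b > 1 the mode is (a−1)/(a+b−2) = 14.7/38.7 ≈ 0.3798.

p̂_MAP = 0.3798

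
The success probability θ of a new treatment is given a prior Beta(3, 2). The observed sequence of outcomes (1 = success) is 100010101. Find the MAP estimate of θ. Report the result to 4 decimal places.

θ̂_MAP = 0.5000

Prior: Beta(3, 2).
Data: 4 successes in 9 trials (from the sequence). The binomial likelihood contributes θ^4(1−θ)^5, so the posterior is Beta(3+4, 2+5) = Beta(7, 7).
For Beta(a, b) with a, b > 1 the mode is (a−1)/(a+b−2) = 6/12 ≈ 0.5000.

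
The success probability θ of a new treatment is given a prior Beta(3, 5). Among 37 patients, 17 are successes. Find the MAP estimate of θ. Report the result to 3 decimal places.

Prior: Beta(3, 5).
Data: 17 successes in 37 trials. The binomial likelihood contributes θ^17(1−θ)^20, so the posterior is Beta(3+17, 5+20) = Beta(20, 25).
For Beta(a, b) with a, b > 1 the mode is (a−1)/(a+b−2) = 19/43 ≈ 0.442.

θ̂_MAP = 0.442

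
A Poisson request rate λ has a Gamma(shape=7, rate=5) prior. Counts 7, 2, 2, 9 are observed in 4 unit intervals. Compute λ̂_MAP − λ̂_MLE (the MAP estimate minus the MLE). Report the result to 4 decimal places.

MAP − MLE = -2.1111

Σxᵢ = 20. Posterior is Gamma(27, 9); MAP = (27−1)/9 = 26/9 ≈ 2.88889.
MLE = x̄ = 20/4 ≈ 5.00000.
Difference = 26/9 − 20/4 = -19/9 ≈ -2.1111.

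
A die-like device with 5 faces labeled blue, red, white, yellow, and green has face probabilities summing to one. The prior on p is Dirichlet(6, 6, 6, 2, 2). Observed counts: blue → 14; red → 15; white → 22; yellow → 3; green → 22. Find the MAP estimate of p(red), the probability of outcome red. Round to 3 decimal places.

The posterior is Dirichlet(αᵢ + nᵢ) = Dirichlet(20, 21, 28, 5, 24).
For a Dirichlet(a₁,…,a_K) with all aᵢ > 1, the mode has j-th component (aⱼ − 1)/(Σaᵢ − K).
Here Σaᵢ = 98 and K = 5, so p(red) = (21 − 1)/(98 − 5) = 20/93 ≈ 0.215.

MAP estimate of p(red) = 0.215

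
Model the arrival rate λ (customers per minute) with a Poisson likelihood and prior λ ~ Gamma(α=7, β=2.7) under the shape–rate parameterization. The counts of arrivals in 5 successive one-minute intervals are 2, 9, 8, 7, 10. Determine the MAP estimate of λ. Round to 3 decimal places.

λ̂_MAP = 5.455

Σxᵢ = 2+9+8+7+10 = 36, with n = 5.
Posterior ∝ λ^6e^(−2.7λ) · λ^36e^(−5λ) = λ^42e^(−7.7λ), i.e. Gamma(shape=43, rate=7.7).
The mode of a Gamma(a, b) with a ≥ 1 (shape–rate) is (a−1)/b = 42/7.7 ≈ 5.455.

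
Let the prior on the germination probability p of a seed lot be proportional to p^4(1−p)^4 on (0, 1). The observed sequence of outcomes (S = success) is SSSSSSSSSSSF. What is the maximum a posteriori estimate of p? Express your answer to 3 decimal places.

The prior density ∝ p^4(1−p)^4 is the kernel of Beta(5, 5).
Data: 11 successes in 12 trials (from the sequence). The binomial likelihood contributes p^11(1−p)^1, so the posterior is Beta(5+11, 5+1) = Beta(16, 6).
For Beta(a, b) with a, b > 1 the mode is (a−1)/(a+b−2) = 15/20 ≈ 0.750.

p̂_MAP = 0.750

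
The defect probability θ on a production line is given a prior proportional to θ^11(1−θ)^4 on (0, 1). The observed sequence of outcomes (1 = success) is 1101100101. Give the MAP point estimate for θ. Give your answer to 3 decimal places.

θ̂_MAP = 0.680

The prior density ∝ θ^11(1−θ)^4 is the kernel of Beta(12, 5).
Data: 6 successes in 10 trials (from the sequence). The binomial likelihood contributes θ^6(1−θ)^4, so the posterior is Beta(12+6, 5+4) = Beta(18, 9).
For Beta(a, b) with a, b > 1 the mode is (a−1)/(a+b−2) = 17/25 ≈ 0.680.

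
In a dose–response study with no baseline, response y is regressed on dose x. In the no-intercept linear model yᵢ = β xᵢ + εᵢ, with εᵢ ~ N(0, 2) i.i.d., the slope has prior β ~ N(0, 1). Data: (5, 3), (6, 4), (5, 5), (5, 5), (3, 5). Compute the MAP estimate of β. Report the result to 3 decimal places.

log p(β | y) = −Σ(yᵢ − βxᵢ)²/(2·2) − β²/(2·1) + const.
Setting the derivative to zero: Σxᵢ(yᵢ − βxᵢ)/2 − β/1 = 0, so β = Σxᵢyᵢ / (Σxᵢ² + σ²/τ²).
Σxᵢyᵢ = 5·3 + 6·4 + 5·5 + 5·5 + 3·5 = 104; Σxᵢ² = 120; σ²/τ² = 2.
β̂_MAP = 104 / (120 + 2) = 104/122 ≈ 0.852.

β̂_MAP = 0.852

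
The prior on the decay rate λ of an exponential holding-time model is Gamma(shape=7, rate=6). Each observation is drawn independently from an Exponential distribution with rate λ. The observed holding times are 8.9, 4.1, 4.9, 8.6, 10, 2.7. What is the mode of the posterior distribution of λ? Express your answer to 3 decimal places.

λ̂_MAP = 0.265

The Exponential(rate=λ) likelihood is ∝ λ^n e^(−λΣtᵢ). Here n = 6 and Σtᵢ = 8.9 + 4.1 + 4.9 + 8.6 + 10 + 2.7 = 39.2.
Posterior ∝ λ^6e^(−6λ) · λ^6e^(−39.2λ) = λ^12e^(−45.2λ), i.e. Gamma(13, 45.2).
Mode = (a−1)/b = 12/45.2 ≈ 0.265.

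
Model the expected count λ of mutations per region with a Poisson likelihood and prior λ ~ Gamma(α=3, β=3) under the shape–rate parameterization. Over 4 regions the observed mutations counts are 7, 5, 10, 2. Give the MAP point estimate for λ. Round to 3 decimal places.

λ̂_MAP = 3.714

Σxᵢ = 7+5+10+2 = 24, with n = 4.
Posterior ∝ λ^2e^(−3λ) · λ^24e^(−4λ) = λ^26e^(−7λ), i.e. Gamma(shape=27, rate=7).
The mode of a Gamma(a, b) with a ≥ 1 (shape–rate) is (a−1)/b = 26/7 ≈ 3.714.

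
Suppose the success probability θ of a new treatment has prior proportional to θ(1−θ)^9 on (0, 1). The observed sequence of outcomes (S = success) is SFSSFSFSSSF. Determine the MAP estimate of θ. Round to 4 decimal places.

θ̂_MAP = 0.3810

The prior density ∝ θ(1−θ)^9 is the kernel of Beta(2, 10).
Data: 7 successes in 11 trials (from the sequence). The binomial likelihood contributes θ^7(1−θ)^4, so the posterior is Beta(2+7, 10+4) = Beta(9, 14).
For Beta(a, b) with a, b > 1 the mode is (a−1)/(a+b−2) = 8/21 ≈ 0.3810.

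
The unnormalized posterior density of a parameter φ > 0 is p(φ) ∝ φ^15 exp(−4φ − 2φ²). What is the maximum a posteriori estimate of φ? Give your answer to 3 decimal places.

φ̂_MAP = 1.500

ℓ'(φ) = 15/φ − 4 − 4φ. Setting this to zero and multiplying by φ: 4φ² + 4φ − 15 = 0.
φ = (−4 + √(4² + 4·4·15)) / (2·4) = (−4 + √256) / 8 = (−4 + 16)/8 = 3/2.
ℓ''(φ) = −15/φ² − 4 < 0, confirming a maximum.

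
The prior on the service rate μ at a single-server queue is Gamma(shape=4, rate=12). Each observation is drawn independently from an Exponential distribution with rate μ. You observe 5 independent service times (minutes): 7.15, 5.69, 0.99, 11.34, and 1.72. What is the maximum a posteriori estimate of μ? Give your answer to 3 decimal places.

μ̂_MAP = 0.206

The Exponential(rate=μ) likelihood is ∝ μ^n e^(−μΣtᵢ). Here n = 5 and Σtᵢ = 7.15 + 5.69 + 0.99 + 11.34 + 1.72 = 26.89.
Posterior ∝ μ^3e^(−12μ) · μ^5e^(−26.89μ) = μ^8e^(−38.89μ), i.e. Gamma(9, 38.89).
Mode = (a−1)/b = 8/38.89 ≈ 0.206.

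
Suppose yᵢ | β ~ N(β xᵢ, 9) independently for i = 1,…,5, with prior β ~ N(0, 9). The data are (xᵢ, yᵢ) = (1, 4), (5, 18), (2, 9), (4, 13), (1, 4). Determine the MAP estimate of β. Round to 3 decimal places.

β̂_MAP = 3.500

log p(β | y) = −Σ(yᵢ − βxᵢ)²/(2·9) − β²/(2·9) + const.
Setting the derivative to zero: Σxᵢ(yᵢ − βxᵢ)/9 − β/9 = 0, so β = Σxᵢyᵢ / (Σxᵢ² + σ²/τ²).
Σxᵢyᵢ = 1·4 + 5·18 + 2·9 + 4·13 + 1·4 = 168; Σxᵢ² = 47; σ²/τ² = 1.
β̂_MAP = 168 / (47 + 1) = 168/48 ≈ 3.500.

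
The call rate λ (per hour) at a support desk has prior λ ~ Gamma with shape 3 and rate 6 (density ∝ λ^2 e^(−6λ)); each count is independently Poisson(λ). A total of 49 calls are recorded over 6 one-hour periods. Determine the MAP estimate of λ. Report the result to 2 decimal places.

λ̂_MAP = 4.25

Σxᵢ = 49, n = 6.
Posterior ∝ λ^2e^(−6λ) · λ^49e^(−6λ) = λ^51e^(−12λ), i.e. Gamma(shape=52, rate=12).
The mode of a Gamma(a, b) with a ≥ 1 (shape–rate) is (a−1)/b = 51/12 ≈ 4.25.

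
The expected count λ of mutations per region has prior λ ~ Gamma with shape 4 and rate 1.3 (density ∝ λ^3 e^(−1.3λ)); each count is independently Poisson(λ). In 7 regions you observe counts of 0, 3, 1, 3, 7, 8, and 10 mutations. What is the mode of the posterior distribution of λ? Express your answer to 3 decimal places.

Σxᵢ = 0+3+1+3+7+8+10 = 32, with n = 7.
Posterior ∝ λ^3e^(−1.3λ) · λ^32e^(−7λ) = λ^35e^(−8.3λ), i.e. Gamma(shape=36, rate=8.3).
The mode of a Gamma(a, b) with a ≥ 1 (shape–rate) is (a−1)/b = 35/8.3 ≈ 4.217.

λ̂_MAP = 4.217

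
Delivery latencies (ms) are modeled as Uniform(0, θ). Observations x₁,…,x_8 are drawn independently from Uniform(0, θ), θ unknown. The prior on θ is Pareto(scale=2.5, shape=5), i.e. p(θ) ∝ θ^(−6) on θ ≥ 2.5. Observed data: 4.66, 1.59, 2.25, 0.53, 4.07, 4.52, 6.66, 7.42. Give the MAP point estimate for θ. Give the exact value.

θ̂_MAP = 7.42

The Uniform(0, θ) likelihood is θ^(−n) for θ ≥ max(xᵢ), zero otherwise. Here max(xᵢ) = 7.42.
Posterior ∝ θ^(−6) · θ^(−8) = θ^(−14) on θ ≥ max(2.5, 7.42) = 7.42.
This density is strictly decreasing in θ, so the posterior mode lies at the lower boundary of the support.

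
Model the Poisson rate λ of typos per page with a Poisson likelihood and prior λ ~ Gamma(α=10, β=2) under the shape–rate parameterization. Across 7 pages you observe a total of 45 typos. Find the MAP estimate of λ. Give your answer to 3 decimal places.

Σxᵢ = 45, n = 7.
Posterior ∝ λ^9e^(−2λ) · λ^45e^(−7λ) = λ^54e^(−9λ), i.e. Gamma(shape=55, rate=9).
The mode of a Gamma(a, b) with a ≥ 1 (shape–rate) is (a−1)/b = 54/9 ≈ 6.000.

λ̂_MAP = 6.000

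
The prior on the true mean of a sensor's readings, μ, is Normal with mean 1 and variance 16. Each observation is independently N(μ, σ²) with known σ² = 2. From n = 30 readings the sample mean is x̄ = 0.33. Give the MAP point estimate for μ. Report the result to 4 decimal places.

μ̂_MAP = 0.3328

n = 30, x̄ = 0.33.
For a Normal prior and Normal likelihood with known variance, the posterior is Normal; its mode equals its mean, the precision-weighted average.
Prior precision 1/σ₀² = 1/16 = 0.0625; data precision n/σ² = 30/2 = 15.
μ̂ = (0.0625·1 + 15·0.33) / (0.0625 + 15) = 5.0125/15.0625 = 401/1205 ≈ 0.3328.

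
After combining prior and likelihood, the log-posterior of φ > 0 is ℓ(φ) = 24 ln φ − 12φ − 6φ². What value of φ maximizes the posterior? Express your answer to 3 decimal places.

ℓ'(φ) = 24/φ − 12 − 12φ. Setting this to zero and multiplying by φ: 12φ² + 12φ − 24 = 0.
φ = (−12 + √(12² + 4·12·24)) / (2·12) = (−12 + √1296) / 24 = (−12 + 36)/24 = 1.
ℓ''(φ) = −24/φ² − 12 < 0, confirming a maximum.

φ̂_MAP = 1.000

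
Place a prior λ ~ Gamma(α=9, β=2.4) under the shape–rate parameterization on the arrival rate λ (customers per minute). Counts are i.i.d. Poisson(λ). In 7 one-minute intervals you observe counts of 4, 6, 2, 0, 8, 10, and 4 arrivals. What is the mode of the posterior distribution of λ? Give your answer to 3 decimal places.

Σxᵢ = 4+6+2+0+8+10+4 = 34, with n = 7.
Posterior ∝ λ^8e^(−2.4λ) · λ^34e^(−7λ) = λ^42e^(−9.4λ), i.e. Gamma(shape=43, rate=9.4).
The mode of a Gamma(a, b) with a ≥ 1 (shape–rate) is (a−1)/b = 42/9.4 ≈ 4.468.

λ̂_MAP = 4.468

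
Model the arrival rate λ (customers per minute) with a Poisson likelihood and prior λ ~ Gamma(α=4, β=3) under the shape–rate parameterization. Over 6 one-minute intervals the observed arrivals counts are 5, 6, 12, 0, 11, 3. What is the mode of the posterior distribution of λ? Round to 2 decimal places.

Σxᵢ = 5+6+12+0+11+3 = 37, with n = 6.
Posterior ∝ λ^3e^(−3λ) · λ^37e^(−6λ) = λ^40e^(−9λ), i.e. Gamma(shape=41, rate=9).
The mode of a Gamma(a, b) with a ≥ 1 (shape–rate) is (a−1)/b = 40/9 ≈ 4.44.

λ̂_MAP = 4.44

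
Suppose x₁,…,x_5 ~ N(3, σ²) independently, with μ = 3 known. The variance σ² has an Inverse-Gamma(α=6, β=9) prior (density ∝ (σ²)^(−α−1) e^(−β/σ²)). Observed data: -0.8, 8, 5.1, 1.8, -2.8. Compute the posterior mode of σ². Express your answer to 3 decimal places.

σ̂²_MAP = 5.102

Sum of squared deviations about the known mean: SS = (-0.8−3)² + (8−3)² + (5.1−3)² + (1.8−3)² + (-2.8−3)² = 78.93.
The Normal likelihood contributes (σ²)^(−n/2) exp(−SS/(2σ²)), so the posterior is Inverse-Gamma(α + n/2, β + SS/2) = Inverse-Gamma(8.5, 48.465).
The mode of Inverse-Gamma(a, b) is b/(a+1) = 48.465/9.5 ≈ 5.102.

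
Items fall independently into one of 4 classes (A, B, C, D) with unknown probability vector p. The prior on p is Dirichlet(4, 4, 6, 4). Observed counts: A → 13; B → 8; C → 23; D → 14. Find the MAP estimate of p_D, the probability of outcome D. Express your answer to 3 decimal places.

The posterior is Dirichlet(αᵢ + nᵢ) = Dirichlet(17, 12, 29, 18).
For a Dirichlet(a₁,…,a_K) with all aᵢ > 1, the mode has j-th component (aⱼ − 1)/(Σaᵢ − K).
Here Σaᵢ = 76 and K = 4, so p_D = (18 − 1)/(76 − 4) = 17/72 ≈ 0.236.

MAP estimate of p_D = 0.236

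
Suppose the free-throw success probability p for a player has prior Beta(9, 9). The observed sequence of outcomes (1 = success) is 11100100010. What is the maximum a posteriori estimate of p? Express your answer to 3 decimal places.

Prior: Beta(9, 9).
Data: 5 successes in 11 trials (from the sequence). The binomial likelihood contributes p^5(1−p)^6, so the posterior is Beta(9+5, 9+6) = Beta(14, 15).
For Beta(a, b) with a, b > 1 the mode is (a−1)/(a+b−2) = 13/27 ≈ 0.481.

p̂_MAP = 0.481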